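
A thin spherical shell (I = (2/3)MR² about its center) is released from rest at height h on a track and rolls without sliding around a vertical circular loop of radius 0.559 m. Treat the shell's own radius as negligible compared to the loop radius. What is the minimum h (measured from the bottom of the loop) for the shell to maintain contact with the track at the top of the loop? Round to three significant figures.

The moment of inertia is (2/3)MR², giving k ≡ I/(MR²) = 2/3.
At the top of the loop, the minimum-contact condition is Mg = Mv_top²/r, so v_top² = gr.
With ω = v/R, the kinetic energy at speed v is ½(1+k)Mv² = (5/6)Mv².
Energy conservation from release (height h) to the top (height 2r): Mgh = Mg(2r) + (5/6)M·gr.
Thus h_min = 2r + (1+k)r/2 = r(2 + 1.667/2) = 0.559 × 2.833 ≈ 1.58 m.

h_min ≈ 1.58 m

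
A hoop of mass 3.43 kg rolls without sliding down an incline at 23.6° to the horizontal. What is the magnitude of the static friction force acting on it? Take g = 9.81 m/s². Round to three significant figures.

For this body I = MR², i.e. k = I/(MR²) = 1.
Newton's second law down the slope: Mg sinθ − f = Ma. The torque equation fR = Iα (with α = a/R) gives f = kMa.
Combining, a = g sinθ/(1+k) and f = kMa = kMg sinθ/(1+k).
f = 1 × 3.43 × 9.81 × sin23.6° / 2 ≈ 6.74 N.

f ≈ 6.74 N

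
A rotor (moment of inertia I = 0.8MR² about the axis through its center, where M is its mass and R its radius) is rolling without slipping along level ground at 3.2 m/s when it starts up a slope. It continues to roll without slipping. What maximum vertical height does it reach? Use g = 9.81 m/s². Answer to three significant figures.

h ≈ 0.939 m

For this body I = 0.8MR², i.e. k = I/(MR²) = 0.8.
Since it rolls without slipping, ω = v/R and KE = ½Mv² + ½Iω² = ½(1+k)Mv² = (9/10)Mv².
All of this converts to potential energy at the highest point: (9/10)Mv₀² = Mgh.
Thus h = (1+k)v₀²/(2g) = 1.8 × 3.2² / (2 × 9.81) ≈ 0.939 m.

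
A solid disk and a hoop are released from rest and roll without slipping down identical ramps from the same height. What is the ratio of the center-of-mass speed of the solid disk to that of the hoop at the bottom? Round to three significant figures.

v_ratio ≈ 1.15

Each satisfies Mgh = ½(1+k)Mv² with k = I/(MR²), so v ∝ 1/√(1+k).
For the solid disk k = 0.5; for the hoop k = 1.
v₁/v₂ = √((1+k₂)/(1+k₁)) = √(2/1.5) ≈ 1.15.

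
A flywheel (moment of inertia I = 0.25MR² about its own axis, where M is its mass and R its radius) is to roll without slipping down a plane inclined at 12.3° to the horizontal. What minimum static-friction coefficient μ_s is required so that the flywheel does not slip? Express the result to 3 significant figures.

The moment of inertia is 0.25MR², giving k ≡ I/(MR²) = 0.25.
Translational: Mg sinθ − f = Ma. Rotational about the CM: fR = Iα = kMRa, so f = kMa.
These give a = g sinθ/(1+k) and the required friction f = kMg sinθ/(1+k).
The normal force is N = Mg cosθ, so μ_min = f/N = k tanθ/(1+k).
μ_min = 0.25 × tan12.3° / 1.25 ≈ 0.0436.

μ_min ≈ 0.0436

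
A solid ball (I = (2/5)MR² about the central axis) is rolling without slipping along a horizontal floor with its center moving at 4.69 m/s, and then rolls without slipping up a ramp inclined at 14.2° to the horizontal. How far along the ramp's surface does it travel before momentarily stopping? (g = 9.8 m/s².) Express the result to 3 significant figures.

Here I = (2/5)MR², so the shape factor k = I/(MR²) = 0.4.
Rolling without slipping gives ω = v/R, so the total kinetic energy is ½Mv² + ½Iω² = ½(1+k)Mv² = (7/10)Mv².
Setting this equal to Mgh gives the vertical rise h = (1+k)v₀²/(2g) = 1.4×4.69²/(2×9.8) = 1.571 m.
The distance along the slope is d = h/sinθ = 1.571/sin14.2° ≈ 6.40 m.

d ≈ 6.40 m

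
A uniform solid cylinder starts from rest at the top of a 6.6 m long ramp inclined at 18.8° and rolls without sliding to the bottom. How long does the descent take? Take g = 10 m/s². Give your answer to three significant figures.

The moment of inertia is (1/2)MR², giving k ≡ I/(MR²) = 0.5.
Newton's second law down the slope: Mg sinθ − f = Ma. The torque equation fR = Iα (with α = a/R) gives f = kMa.
Hence a = g sinθ/(1+k) = 10×sin18.8°/1.5 = 2.148 m/s².
Starting from rest, L = ½at², so t = √(2L/a) = √(2×6.6/2.148) ≈ 2.48 s.

t ≈ 2.48 s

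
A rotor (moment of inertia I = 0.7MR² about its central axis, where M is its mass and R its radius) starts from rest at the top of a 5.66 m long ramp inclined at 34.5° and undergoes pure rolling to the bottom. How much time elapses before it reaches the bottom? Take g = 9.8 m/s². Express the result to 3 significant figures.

t ≈ 1.86 s

Here I = 0.7MR², so the shape factor k = I/(MR²) = 0.7.
Newton's second law down the slope: Mg sinθ − f = Ma. The torque equation fR = Iα (with α = a/R) gives f = kMa.
Hence a = g sinθ/(1+k) = 9.8×sin34.5°/1.7 = 3.265 m/s².
With constant a from rest, t = √(2L/a) = √(2·5.66/3.265) ≈ 1.86 s.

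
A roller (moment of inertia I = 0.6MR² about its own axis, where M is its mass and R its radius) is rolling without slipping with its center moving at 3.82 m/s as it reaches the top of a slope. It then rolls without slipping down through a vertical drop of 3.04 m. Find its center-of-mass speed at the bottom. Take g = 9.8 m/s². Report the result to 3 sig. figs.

v ≈ 7.20 m/s

The moment of inertia is 0.6MR², giving k ≡ I/(MR²) = 0.6.
Pure rolling means v = ωR; then KE = ½Mv² + ½I(v/R)² = ½(1+k)Mv² = (4/5)Mv².
Conserving energy between top and bottom: (4/5)Mv² = (4/5)Mv₀² + Mgh, hence v² = v₀² + 2gh/(1+k).
v = √(3.82² + 2×9.8×3.04/1.6) = √51.83 ≈ 7.20 m/s.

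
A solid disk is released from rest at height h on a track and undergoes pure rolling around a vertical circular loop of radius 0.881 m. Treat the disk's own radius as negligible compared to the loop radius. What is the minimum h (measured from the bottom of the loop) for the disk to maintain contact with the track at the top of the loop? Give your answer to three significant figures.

The moment of inertia is (1/2)MR², giving k ≡ I/(MR²) = 0.5.
At the top of the loop, the minimum-contact condition is Mg = Mv_top²/r, so v_top² = gr.
With ω = v/R, the kinetic energy at speed v is ½(1+k)Mv² = (3/4)Mv².
Energy conservation from release (height h) to the top (height 2r): Mgh = Mg(2r) + (3/4)M·gr.
Thus h_min = 2r + (1+k)r/2 = r(2 + 1.5/2) = 0.881 × 2.75 ≈ 2.42 m.

h_min ≈ 2.42 m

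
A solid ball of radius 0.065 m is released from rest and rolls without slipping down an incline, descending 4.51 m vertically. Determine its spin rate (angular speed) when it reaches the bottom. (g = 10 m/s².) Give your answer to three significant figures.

ω ≈ 123 rad/s

With I = (2/5)MR², the ratio k = I/(MR²) is 0.4.
Since it rolls without slipping, ω = v/R and KE = ½Mv² + ½Iω² = ½(1+k)Mv² = (7/10)Mv².
Energy conservation Mgh = ½(1+k)Mv² gives v = √(2gh/(1+k)) = √(2 × 10 × 4.51 / 1.4) = 8.027 m/s.
Then ω = v/R = 8.027 / 0.065 ≈ 123 rad/s.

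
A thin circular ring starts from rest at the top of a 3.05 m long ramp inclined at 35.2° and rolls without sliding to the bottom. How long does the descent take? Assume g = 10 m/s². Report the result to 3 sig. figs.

For this body I = MR², i.e. k = I/(MR²) = 1.
Newton's second law down the slope: Mg sinθ − f = Ma. The torque equation fR = Iα (with α = a/R) gives f = kMa.
Hence a = g sinθ/(1+k) = 10×sin35.2°/2 = 2.882 m/s².
With constant a from rest, t = √(2L/a) = √(2·3.05/2.882) ≈ 1.45 s.

t ≈ 1.45 s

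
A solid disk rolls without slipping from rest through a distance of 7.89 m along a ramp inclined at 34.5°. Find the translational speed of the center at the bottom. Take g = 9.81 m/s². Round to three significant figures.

v ≈ 7.65 m/s

With I = (1/2)MR², the ratio k = I/(MR²) is 0.5.
Pure rolling means v = ωR; then KE = ½Mv² + ½I(v/R)² = ½(1+k)Mv² = (3/4)Mv².
The vertical drop is h = L sinθ = 7.89 × sin34.5° = 4.469 m.
Energy conservation: Mgh = (3/4)Mv², so v = √(2gh/(1+k)) = √(2 × 9.81 × 4.469 / 1.5) ≈ 7.65 m/s.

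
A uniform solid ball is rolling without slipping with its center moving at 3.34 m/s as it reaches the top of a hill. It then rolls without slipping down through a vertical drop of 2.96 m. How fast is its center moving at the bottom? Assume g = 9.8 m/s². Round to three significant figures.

For this body I = (2/5)MR², i.e. k = I/(MR²) = 0.4.
Rolling without slipping gives ω = v/R, so the total kinetic energy is ½Mv² + ½Iω² = ½(1+k)Mv² = (7/10)Mv².
Energy conservation: (7/10)Mv₀² + Mgh = (7/10)Mv², so v² = v₀² + 2gh/(1+k).
v = √(3.34² + 2×9.8×2.96/1.4) = √52.6 ≈ 7.25 m/s.

v ≈ 7.25 m/s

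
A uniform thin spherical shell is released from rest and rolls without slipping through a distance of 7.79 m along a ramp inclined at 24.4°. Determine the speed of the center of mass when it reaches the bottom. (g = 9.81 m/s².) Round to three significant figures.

Here I = (2/3)MR², so the shape factor k = I/(MR²) = 2/3.
Rolling without slipping gives ω = v/R, so the total kinetic energy is ½Mv² + ½Iω² = ½(1+k)Mv² = (5/6)Mv².
The vertical drop is h = L sinθ = 7.79 × sin24.4° = 3.218 m.
Setting Mgh = (5/6)Mv² gives v = √(2gh/(1+k)) = √(2·9.81·3.218/1.667) ≈ 6.15 m/s.

v ≈ 6.15 m/s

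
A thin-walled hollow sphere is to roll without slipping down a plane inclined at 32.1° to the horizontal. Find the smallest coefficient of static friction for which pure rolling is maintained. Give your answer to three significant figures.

The moment of inertia is (2/3)MR², giving k ≡ I/(MR²) = 2/3.
Along the incline Mg sinθ − f = Ma, and torque about the center fR = Iα = kMR²(a/R) gives f = kMa.
These give a = g sinθ/(1+k) and the required friction f = kMg sinθ/(1+k).
With N = Mg cosθ, the no-slip condition f ≤ μN gives μ_min = f/N = k tanθ/(1+k).
μ_min = (2/3) × tan32.1° / 1.667 ≈ 0.251.

μ_min ≈ 0.251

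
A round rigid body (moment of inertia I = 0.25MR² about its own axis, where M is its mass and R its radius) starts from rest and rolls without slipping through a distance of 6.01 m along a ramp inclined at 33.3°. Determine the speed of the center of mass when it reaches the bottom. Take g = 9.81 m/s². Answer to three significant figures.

v ≈ 7.20 m/s

For this body I = 0.25MR², i.e. k = I/(MR²) = 0.25.
Rolling without slipping gives ω = v/R, so the total kinetic energy is ½Mv² + ½Iω² = ½(1+k)Mv² = (5/8)Mv².
The vertical drop is h = L sinθ = 6.01 × sin33.3° = 3.3 m.
Energy conservation: Mgh = (5/8)Mv², so v = √(2gh/(1+k)) = √(2 × 9.81 × 3.3 / 1.25) ≈ 7.20 m/s.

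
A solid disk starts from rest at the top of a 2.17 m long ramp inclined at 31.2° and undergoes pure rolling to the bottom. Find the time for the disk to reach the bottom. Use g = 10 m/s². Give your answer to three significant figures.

t ≈ 1.12 s

With I = (1/2)MR², the ratio k = I/(MR²) is 0.5.
Translational: Mg sinθ − f = Ma. Rotational about the CM: fR = Iα = kMRa, so f = kMa.
Hence a = g sinθ/(1+k) = 10×sin31.2°/1.5 = 3.454 m/s².
With constant a from rest, t = √(2L/a) = √(2·2.17/3.454) ≈ 1.12 s.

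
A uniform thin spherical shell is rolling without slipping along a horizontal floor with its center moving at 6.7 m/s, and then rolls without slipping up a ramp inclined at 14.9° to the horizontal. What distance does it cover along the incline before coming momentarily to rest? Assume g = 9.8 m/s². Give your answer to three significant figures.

For this body I = (2/3)MR², i.e. k = I/(MR²) = 2/3.
Rolling without slipping gives ω = v/R, so the total kinetic energy is ½Mv² + ½Iω² = ½(1+k)Mv² = (5/6)Mv².
Setting this equal to Mgh gives the vertical rise h = (1+k)v₀²/(2g) = 1.667×6.7²/(2×9.8) = 3.817 m.
The distance along the slope is d = h/sinθ = 3.817/sin14.9° ≈ 14.8 m.

d ≈ 14.8 m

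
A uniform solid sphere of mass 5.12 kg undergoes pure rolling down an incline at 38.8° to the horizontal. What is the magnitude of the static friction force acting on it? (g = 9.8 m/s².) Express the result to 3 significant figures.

Here I = (2/5)MR², so the shape factor k = I/(MR²) = 0.4.
Along the incline Mg sinθ − f = Ma, and torque about the center fR = Iα = kMR²(a/R) gives f = kMa.
Combining, a = g sinθ/(1+k) and f = kMa = kMg sinθ/(1+k).
f = 0.4 × 5.12 × 9.8 × sin38.8° / 1.4 ≈ 8.98 N.

f ≈ 8.98 N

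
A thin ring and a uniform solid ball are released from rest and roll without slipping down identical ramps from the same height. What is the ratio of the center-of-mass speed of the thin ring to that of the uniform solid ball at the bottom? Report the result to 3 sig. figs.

v_ratio ≈ 0.837

Each satisfies Mgh = ½(1+k)Mv² with k = I/(MR²), so v ∝ 1/√(1+k).
For the thin ring k = 1; for the uniform solid ball k = 0.4.
v₁/v₂ = √((1+k₂)/(1+k₁)) = √(1.4/2) ≈ 0.837.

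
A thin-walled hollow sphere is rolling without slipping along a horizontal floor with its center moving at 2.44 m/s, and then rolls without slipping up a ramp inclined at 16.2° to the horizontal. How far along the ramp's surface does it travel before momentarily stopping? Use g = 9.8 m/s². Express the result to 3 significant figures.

d ≈ 1.81 m

Here I = (2/3)MR², so the shape factor k = I/(MR²) = 2/3.
The rolling condition ω = v/R makes the rotational term ½I(v/R)² = ½kMv², so KE_total = ½(1+k)Mv² = (5/6)Mv².
Setting this equal to Mgh gives the vertical rise h = (1+k)v₀²/(2g) = 1.667×2.44²/(2×9.8) = 0.5063 m.
Along the incline, d = h/sinθ = 0.5063/sin16.2° ≈ 1.81 m.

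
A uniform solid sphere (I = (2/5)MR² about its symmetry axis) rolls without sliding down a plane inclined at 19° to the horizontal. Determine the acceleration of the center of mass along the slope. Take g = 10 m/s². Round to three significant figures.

a ≈ 2.33 m/s²

With I = (2/5)MR², the ratio k = I/(MR²) is 0.4.
Along the incline Mg sinθ − f = Ma, and torque about the center fR = Iα = kMR²(a/R) gives f = kMa.
Eliminating f: Mg sinθ = (1+k)Ma, so a = g sinθ/(1+k) = 10 × sin19° / 1.4 ≈ 2.33 m/s².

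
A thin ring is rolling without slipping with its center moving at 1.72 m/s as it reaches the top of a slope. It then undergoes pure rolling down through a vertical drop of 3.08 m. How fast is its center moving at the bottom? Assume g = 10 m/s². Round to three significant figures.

v ≈ 5.81 m/s

For this body I = MR², i.e. k = I/(MR²) = 1.
Since it rolls without slipping, ω = v/R and KE = ½Mv² + ½Iω² = ½(1+k)Mv² = Mv².
Energy conservation: Mv₀² + Mgh = Mv², so v² = v₀² + 2gh/(1+k).
v = √(1.72² + 2×10×3.08/2) = √33.76 ≈ 5.81 m/s.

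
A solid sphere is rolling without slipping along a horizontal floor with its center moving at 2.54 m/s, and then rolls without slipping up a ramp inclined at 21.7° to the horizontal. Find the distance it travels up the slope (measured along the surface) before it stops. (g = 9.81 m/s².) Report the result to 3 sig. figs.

d ≈ 1.25 m

The moment of inertia is (2/5)MR², giving k ≡ I/(MR²) = 0.4.
Since it rolls without slipping, ω = v/R and KE = ½Mv² + ½Iω² = ½(1+k)Mv² = (7/10)Mv².
Setting this equal to Mgh gives the vertical rise h = (1+k)v₀²/(2g) = 1.4×2.54²/(2×9.81) = 0.4604 m.
Along the incline, d = h/sinθ = 0.4604/sin21.7° ≈ 1.25 m.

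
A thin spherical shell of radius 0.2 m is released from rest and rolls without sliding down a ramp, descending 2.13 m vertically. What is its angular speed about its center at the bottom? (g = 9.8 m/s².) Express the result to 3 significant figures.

ω ≈ 25.0 rad/s

With I = (2/3)MR², the ratio k = I/(MR²) is 2/3.
The rolling condition ω = v/R makes the rotational term ½I(v/R)² = ½kMv², so KE_total = ½(1+k)Mv² = (5/6)Mv².
Energy conservation Mgh = ½(1+k)Mv² gives v = √(2gh/(1+k)) = √(2 × 9.8 × 2.13 / 1.667) = 5.005 m/s.
The angular speed follows from ω = v/R = 5.005/0.2 ≈ 25.0 rad/s.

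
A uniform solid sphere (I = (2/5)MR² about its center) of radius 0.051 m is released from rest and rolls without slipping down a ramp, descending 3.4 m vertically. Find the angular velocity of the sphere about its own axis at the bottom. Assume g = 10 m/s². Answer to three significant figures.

ω ≈ 137 rad/s

With I = (2/5)MR², the ratio k = I/(MR²) is 0.4.
Rolling without slipping gives ω = v/R, so the total kinetic energy is ½Mv² + ½Iω² = ½(1+k)Mv² = (7/10)Mv².
Energy conservation Mgh = ½(1+k)Mv² gives v = √(2gh/(1+k)) = √(2 × 10 × 3.4 / 1.4) = 6.969 m/s.
The angular speed follows from ω = v/R = 6.969/0.051 ≈ 137 rad/s.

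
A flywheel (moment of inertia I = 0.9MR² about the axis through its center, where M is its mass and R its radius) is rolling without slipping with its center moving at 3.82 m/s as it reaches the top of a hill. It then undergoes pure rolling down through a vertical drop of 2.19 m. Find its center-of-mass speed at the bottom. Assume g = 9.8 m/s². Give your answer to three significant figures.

For this body I = 0.9MR², i.e. k = I/(MR²) = 0.9.
The rolling condition ω = v/R makes the rotational term ½I(v/R)² = ½kMv², so KE_total = ½(1+k)Mv² = (19/20)Mv².
Energy conservation: (19/20)Mv₀² + Mgh = (19/20)Mv², so v² = v₀² + 2gh/(1+k).
v = √(3.82² + 2×9.8×2.19/1.9) = √37.18 ≈ 6.10 m/s.

v ≈ 6.10 m/s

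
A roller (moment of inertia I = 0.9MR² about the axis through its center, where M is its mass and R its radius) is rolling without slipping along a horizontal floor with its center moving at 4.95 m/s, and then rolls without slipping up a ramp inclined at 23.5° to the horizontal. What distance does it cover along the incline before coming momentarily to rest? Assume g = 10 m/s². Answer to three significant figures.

Here I = 0.9MR², so the shape factor k = I/(MR²) = 0.9.
Pure rolling means v = ωR; then KE = ½Mv² + ½I(v/R)² = ½(1+k)Mv² = (19/20)Mv².
Setting this equal to Mgh gives the vertical rise h = (1+k)v₀²/(2g) = 1.9×4.95²/(2×10) = 2.328 m.
Along the incline, d = h/sinθ = 2.328/sin23.5° ≈ 5.84 m.

d ≈ 5.84 m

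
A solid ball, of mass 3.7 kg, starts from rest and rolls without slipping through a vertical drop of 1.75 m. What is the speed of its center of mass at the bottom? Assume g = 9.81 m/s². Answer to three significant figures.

With I = (2/5)MR², the ratio k = I/(MR²) is 0.4.
The rolling condition ω = v/R makes the rotational term ½I(v/R)² = ½kMv², so KE_total = ½(1+k)Mv² = (7/10)Mv².
Energy conservation: Mgh = (7/10)Mv², so v = √(2gh/(1+k)) = √(2 × 9.81 × 1.75 / 1.4) ≈ 4.95 m/s.

v ≈ 4.95 m/s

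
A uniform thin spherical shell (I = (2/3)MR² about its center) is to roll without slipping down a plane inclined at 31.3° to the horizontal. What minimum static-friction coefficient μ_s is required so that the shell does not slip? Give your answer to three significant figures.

For this body I = (2/3)MR², i.e. k = I/(MR²) = 2/3.
Newton's second law down the slope: Mg sinθ − f = Ma. The torque equation fR = Iα (with α = a/R) gives f = kMa.
These give a = g sinθ/(1+k) and the required friction f = kMg sinθ/(1+k).
With N = Mg cosθ, the no-slip condition f ≤ μN gives μ_min = f/N = k tanθ/(1+k).
μ_min = (2/3) × tan31.3° / 1.667 ≈ 0.243.

μ_min ≈ 0.243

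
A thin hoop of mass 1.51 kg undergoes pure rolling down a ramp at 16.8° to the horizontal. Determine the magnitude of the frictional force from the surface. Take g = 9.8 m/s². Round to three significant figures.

f ≈ 2.14 N

Here I = MR², so the shape factor k = I/(MR²) = 1.
Newton's second law down the slope: Mg sinθ − f = Ma. The torque equation fR = Iα (with α = a/R) gives f = kMa.
Combining, a = g sinθ/(1+k) and f = kMa = kMg sinθ/(1+k).
f = 1 × 1.51 × 9.8 × sin16.8° / 2 ≈ 2.14 N.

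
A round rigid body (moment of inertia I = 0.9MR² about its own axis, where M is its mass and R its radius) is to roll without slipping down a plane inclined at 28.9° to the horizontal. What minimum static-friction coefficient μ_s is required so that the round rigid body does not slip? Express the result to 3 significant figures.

With I = 0.9MR², the ratio k = I/(MR²) is 0.9.
Translational: Mg sinθ − f = Ma. Rotational about the CM: fR = Iα = kMRa, so f = kMa.
These give a = g sinθ/(1+k) and the required friction f = kMg sinθ/(1+k).
With N = Mg cosθ, the no-slip condition f ≤ μN gives μ_min = f/N = k tanθ/(1+k).
μ_min = 0.9 × tan28.9° / 1.9 ≈ 0.261.

μ_min ≈ 0.261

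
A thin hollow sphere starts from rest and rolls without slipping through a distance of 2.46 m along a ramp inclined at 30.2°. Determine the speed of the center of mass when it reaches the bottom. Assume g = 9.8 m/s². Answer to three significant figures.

Here I = (2/3)MR², so the shape factor k = I/(MR²) = 2/3.
Pure rolling means v = ωR; then KE = ½Mv² + ½I(v/R)² = ½(1+k)Mv² = (5/6)Mv².
The vertical drop is h = L sinθ = 2.46 × sin30.2° = 1.237 m.
Energy conservation: Mgh = (5/6)Mv², so v = √(2gh/(1+k)) = √(2 × 9.8 × 1.237 / 1.667) ≈ 3.81 m/s.

v ≈ 3.81 m/s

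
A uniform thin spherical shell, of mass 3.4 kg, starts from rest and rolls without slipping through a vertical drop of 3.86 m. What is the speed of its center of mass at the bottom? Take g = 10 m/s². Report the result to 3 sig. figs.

With I = (2/3)MR², the ratio k = I/(MR²) is 2/3.
Since it rolls without slipping, ω = v/R and KE = ½Mv² + ½Iω² = ½(1+k)Mv² = (5/6)Mv².
Energy conservation: Mgh = (5/6)Mv², so v = √(2gh/(1+k)) = √(2 × 10 × 3.86 / 1.667) ≈ 6.81 m/s.

v ≈ 6.81 m/s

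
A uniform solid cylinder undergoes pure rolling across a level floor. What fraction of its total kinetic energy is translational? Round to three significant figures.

The moment of inertia is (1/2)MR², giving k ≡ I/(MR²) = 0.5.
With ω = v/R, KE_trans = ½Mv² and KE_rot = ½Iω² = ½kMv², so KE_total = ½(1+k)Mv².
The translational fraction is therefore 1/(1+k) = 1/1.5 ≈ 0.667.

fraction ≈ 0.667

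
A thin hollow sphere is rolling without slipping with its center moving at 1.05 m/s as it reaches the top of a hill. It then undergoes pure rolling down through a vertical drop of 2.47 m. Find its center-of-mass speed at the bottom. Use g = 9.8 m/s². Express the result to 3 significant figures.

With I = (2/3)MR², the ratio k = I/(MR²) is 2/3.
Rolling without slipping gives ω = v/R, so the total kinetic energy is ½Mv² + ½Iω² = ½(1+k)Mv² = (5/6)Mv².
Conserving energy between top and bottom: (5/6)Mv² = (5/6)Mv₀² + Mgh, hence v² = v₀² + 2gh/(1+k).
v = √(1.05² + 2×9.8×2.47/1.667) = √30.15 ≈ 5.49 m/s.

v ≈ 5.49 m/s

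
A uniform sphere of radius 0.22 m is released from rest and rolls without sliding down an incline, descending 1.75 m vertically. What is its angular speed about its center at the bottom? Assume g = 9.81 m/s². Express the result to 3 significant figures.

The moment of inertia is (2/5)MR², giving k ≡ I/(MR²) = 0.4.
Rolling without slipping gives ω = v/R, so the total kinetic energy is ½Mv² + ½Iω² = ½(1+k)Mv² = (7/10)Mv².
Energy conservation Mgh = ½(1+k)Mv² gives v = √(2gh/(1+k)) = √(2 × 9.81 × 1.75 / 1.4) = 4.952 m/s.
Then ω = v/R = 4.952 / 0.22 ≈ 22.5 rad/s.

ω ≈ 22.5 rad/s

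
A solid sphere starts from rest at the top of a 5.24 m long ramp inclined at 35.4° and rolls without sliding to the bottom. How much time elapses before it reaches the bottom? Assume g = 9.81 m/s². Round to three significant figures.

Here I = (2/5)MR², so the shape factor k = I/(MR²) = 0.4.
Along the incline Mg sinθ − f = Ma, and torque about the center fR = Iα = kMR²(a/R) gives f = kMa.
Hence a = g sinθ/(1+k) = 9.81×sin35.4°/1.4 = 4.059 m/s².
Starting from rest, L = ½at², so t = √(2L/a) = √(2×5.24/4.059) ≈ 1.61 s.

t ≈ 1.61 s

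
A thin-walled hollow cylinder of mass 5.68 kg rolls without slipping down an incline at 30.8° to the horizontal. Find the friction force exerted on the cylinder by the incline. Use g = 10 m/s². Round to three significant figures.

With I = MR², the ratio k = I/(MR²) is 1.
Translational: Mg sinθ − f = Ma. Rotational about the CM: fR = Iα = kMRa, so f = kMa.
Combining, a = g sinθ/(1+k) and f = kMa = kMg sinθ/(1+k).
f = 1 × 5.68 × 10 × sin30.8° / 2 ≈ 14.5 N.

f ≈ 14.5 N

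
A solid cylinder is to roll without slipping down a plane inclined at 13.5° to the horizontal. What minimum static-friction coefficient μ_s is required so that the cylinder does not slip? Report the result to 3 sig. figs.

The moment of inertia is (1/2)MR², giving k ≡ I/(MR²) = 0.5.
Translational: Mg sinθ − f = Ma. Rotational about the CM: fR = Iα = kMRa, so f = kMa.
These give a = g sinθ/(1+k) and the required friction f = kMg sinθ/(1+k).
With N = Mg cosθ, the no-slip condition f ≤ μN gives μ_min = f/N = k tanθ/(1+k).
μ_min = 0.5 × tan13.5° / 1.5 ≈ 0.0800.

μ_min ≈ 0.0800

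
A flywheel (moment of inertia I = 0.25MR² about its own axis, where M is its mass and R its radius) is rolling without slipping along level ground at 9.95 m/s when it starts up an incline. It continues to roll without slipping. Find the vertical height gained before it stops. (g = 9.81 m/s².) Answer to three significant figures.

Here I = 0.25MR², so the shape factor k = I/(MR²) = 0.25.
Pure rolling means v = ωR; then KE = ½Mv² + ½I(v/R)² = ½(1+k)Mv² = (5/8)Mv².
All of this converts to potential energy at the highest point: (5/8)Mv₀² = Mgh.
Thus h = (1+k)v₀²/(2g) = 1.25 × 9.95² / (2 × 9.81) ≈ 6.31 m.

h ≈ 6.31 m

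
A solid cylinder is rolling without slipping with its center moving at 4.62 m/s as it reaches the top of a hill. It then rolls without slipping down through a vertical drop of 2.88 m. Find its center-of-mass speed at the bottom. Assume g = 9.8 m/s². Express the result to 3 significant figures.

For this body I = (1/2)MR², i.e. k = I/(MR²) = 0.5.
Pure rolling means v = ωR; then KE = ½Mv² + ½I(v/R)² = ½(1+k)Mv² = (3/4)Mv².
Conserving energy between top and bottom: (3/4)Mv² = (3/4)Mv₀² + Mgh, hence v² = v₀² + 2gh/(1+k).
v = √(4.62² + 2×9.8×2.88/1.5) = √58.98 ≈ 7.68 m/s.

v ≈ 7.68 m/s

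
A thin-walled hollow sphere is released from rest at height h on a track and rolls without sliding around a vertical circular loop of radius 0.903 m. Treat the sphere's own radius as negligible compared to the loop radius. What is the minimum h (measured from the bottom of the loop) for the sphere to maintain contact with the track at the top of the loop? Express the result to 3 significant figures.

Here I = (2/3)MR², so the shape factor k = I/(MR²) = 2/3.
At the top of the loop, the minimum-contact condition is Mg = Mv_top²/r, so v_top² = gr.
With ω = v/R, the kinetic energy at speed v is ½(1+k)Mv² = (5/6)Mv².
Energy conservation from release (height h) to the top (height 2r): Mgh = Mg(2r) + (5/6)M·gr.
Thus h_min = 2r + (1+k)r/2 = r(2 + 1.667/2) = 0.903 × 2.833 ≈ 2.56 m.

h_min ≈ 2.56 m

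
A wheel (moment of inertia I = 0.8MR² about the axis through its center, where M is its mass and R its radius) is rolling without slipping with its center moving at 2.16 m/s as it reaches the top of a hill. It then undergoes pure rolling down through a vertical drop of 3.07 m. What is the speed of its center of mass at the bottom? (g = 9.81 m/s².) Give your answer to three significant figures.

v ≈ 6.17 m/s

Here I = 0.8MR², so the shape factor k = I/(MR²) = 0.8.
Pure rolling means v = ωR; then KE = ½Mv² + ½I(v/R)² = ½(1+k)Mv² = (9/10)Mv².
Energy conservation: (9/10)Mv₀² + Mgh = (9/10)Mv², so v² = v₀² + 2gh/(1+k).
v = √(2.16² + 2×9.81×3.07/1.8) = √38.13 ≈ 6.17 m/s.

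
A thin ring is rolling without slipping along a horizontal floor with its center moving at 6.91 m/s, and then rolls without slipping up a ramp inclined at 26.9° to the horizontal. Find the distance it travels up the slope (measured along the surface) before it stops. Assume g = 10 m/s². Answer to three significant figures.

d ≈ 10.6 m

With I = MR², the ratio k = I/(MR²) is 1.
Pure rolling means v = ωR; then KE = ½Mv² + ½I(v/R)² = ½(1+k)Mv² = Mv².
Setting this equal to Mgh gives the vertical rise h = (1+k)v₀²/(2g) = 2×6.91²/(2×10) = 4.775 m.
Along the incline, d = h/sinθ = 4.775/sin26.9° ≈ 10.6 m.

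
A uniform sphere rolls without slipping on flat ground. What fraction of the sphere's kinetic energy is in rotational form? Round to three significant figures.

fraction ≈ 0.286

Here I = (2/5)MR², so the shape factor k = I/(MR²) = 0.4.
With ω = v/R, KE_trans = ½Mv² and KE_rot = ½Iω² = ½kMv², so KE_total = ½(1+k)Mv².
The rotational fraction is therefore k/(1+k) = 0.4/1.4 ≈ 0.286.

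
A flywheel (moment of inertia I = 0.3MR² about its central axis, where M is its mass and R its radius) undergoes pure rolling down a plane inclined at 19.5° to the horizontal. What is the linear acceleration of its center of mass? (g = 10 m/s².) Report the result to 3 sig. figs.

a ≈ 2.57 m/s²

With I = 0.3MR², the ratio k = I/(MR²) is 0.3.
Newton's second law down the slope: Mg sinθ − f = Ma. The torque equation fR = Iα (with α = a/R) gives f = kMa.
Eliminating f: Mg sinθ = (1+k)Ma, so a = g sinθ/(1+k) = 10 × sin19.5° / 1.3 ≈ 2.57 m/s².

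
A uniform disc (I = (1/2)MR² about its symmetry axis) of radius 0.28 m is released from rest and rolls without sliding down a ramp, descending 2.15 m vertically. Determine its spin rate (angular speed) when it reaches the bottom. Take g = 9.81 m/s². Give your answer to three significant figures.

With I = (1/2)MR², the ratio k = I/(MR²) is 0.5.
The rolling condition ω = v/R makes the rotational term ½I(v/R)² = ½kMv², so KE_total = ½(1+k)Mv² = (3/4)Mv².
Energy conservation Mgh = ½(1+k)Mv² gives v = √(2gh/(1+k)) = √(2 × 9.81 × 2.15 / 1.5) = 5.303 m/s.
The angular speed follows from ω = v/R = 5.303/0.28 ≈ 18.9 rad/s.

ω ≈ 18.9 rad/s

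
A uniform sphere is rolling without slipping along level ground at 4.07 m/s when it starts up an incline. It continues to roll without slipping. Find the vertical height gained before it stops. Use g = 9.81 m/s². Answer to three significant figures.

For this body I = (2/5)MR², i.e. k = I/(MR²) = 0.4.
Since it rolls without slipping, ω = v/R and KE = ½Mv² + ½Iω² = ½(1+k)Mv² = (7/10)Mv².
At the top the kinetic energy is zero, so (7/10)Mv₀² = Mgh.
Thus h = (1+k)v₀²/(2g) = 1.4 × 4.07² / (2 × 9.81) ≈ 1.18 m.

h ≈ 1.18 m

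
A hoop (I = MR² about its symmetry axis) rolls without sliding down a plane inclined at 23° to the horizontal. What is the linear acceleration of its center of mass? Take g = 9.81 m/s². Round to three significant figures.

a ≈ 1.92 m/s²

With I = MR², the ratio k = I/(MR²) is 1.
Along the incline Mg sinθ − f = Ma, and torque about the center fR = Iα = kMR²(a/R) gives f = kMa.
Eliminating f: Mg sinθ = (1+k)Ma, so a = g sinθ/(1+k) = 9.81 × sin23° / 2 ≈ 1.92 m/s².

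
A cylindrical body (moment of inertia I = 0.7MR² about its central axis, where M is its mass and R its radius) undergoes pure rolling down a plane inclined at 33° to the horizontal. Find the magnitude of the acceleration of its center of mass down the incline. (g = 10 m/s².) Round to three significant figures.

a ≈ 3.20 m/s²

With I = 0.7MR², the ratio k = I/(MR²) is 0.7.
Translational: Mg sinθ − f = Ma. Rotational about the CM: fR = Iα = kMRa, so f = kMa.
Eliminating f: Mg sinθ = (1+k)Ma, so a = g sinθ/(1+k) = 10 × sin33° / 1.7 ≈ 3.20 m/s².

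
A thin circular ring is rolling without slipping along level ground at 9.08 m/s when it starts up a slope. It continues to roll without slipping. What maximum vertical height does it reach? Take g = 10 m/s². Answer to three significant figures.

For this body I = MR², i.e. k = I/(MR²) = 1.
The rolling condition ω = v/R makes the rotational term ½I(v/R)² = ½kMv², so KE_total = ½(1+k)Mv² = Mv².
At the top the kinetic energy is zero, so Mv₀² = Mgh.
Thus h = (1+k)v₀²/(2g) = 2 × 9.08² / (2 × 10) ≈ 8.24 m.

h ≈ 8.24 m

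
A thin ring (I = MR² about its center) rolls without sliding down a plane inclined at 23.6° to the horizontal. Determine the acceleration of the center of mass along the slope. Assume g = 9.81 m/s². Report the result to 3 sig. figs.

a ≈ 1.96 m/s²

With I = MR², the ratio k = I/(MR²) is 1.
Newton's second law down the slope: Mg sinθ − f = Ma. The torque equation fR = Iα (with α = a/R) gives f = kMa.
Eliminating f: Mg sinθ = (1+k)Ma, so a = g sinθ/(1+k) = 9.81 × sin23.6° / 2 ≈ 1.96 m/s².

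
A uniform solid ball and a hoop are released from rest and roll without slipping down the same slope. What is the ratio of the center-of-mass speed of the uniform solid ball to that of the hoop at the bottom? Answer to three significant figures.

Each satisfies Mgh = ½(1+k)Mv² with k = I/(MR²), so v ∝ 1/√(1+k).
For the uniform solid ball k = 0.4; for the hoop k = 1.
v₁/v₂ = √((1+k₂)/(1+k₁)) = √(2/1.4) ≈ 1.20.

v_ratio ≈ 1.20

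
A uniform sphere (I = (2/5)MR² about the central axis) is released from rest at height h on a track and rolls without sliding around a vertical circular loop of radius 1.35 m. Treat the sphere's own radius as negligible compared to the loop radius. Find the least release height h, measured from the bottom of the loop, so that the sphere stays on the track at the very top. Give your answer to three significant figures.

h_min ≈ 3.65 m

With I = (2/5)MR², the ratio k = I/(MR²) is 0.4.
At the top of the loop, the minimum-contact condition is Mg = Mv_top²/r, so v_top² = gr.
With ω = v/R, the kinetic energy at speed v is ½(1+k)Mv² = (7/10)Mv².
Energy conservation from release (height h) to the top (height 2r): Mgh = Mg(2r) + (7/10)M·gr.
Thus h_min = 2r + (1+k)r/2 = r(2 + 1.4/2) = 1.35 × 2.7 ≈ 3.65 m.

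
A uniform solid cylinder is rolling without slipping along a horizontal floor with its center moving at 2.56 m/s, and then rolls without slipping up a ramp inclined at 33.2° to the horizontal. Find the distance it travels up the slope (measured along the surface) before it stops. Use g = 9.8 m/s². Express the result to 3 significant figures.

d ≈ 0.916 m

For this body I = (1/2)MR², i.e. k = I/(MR²) = 0.5.
The rolling condition ω = v/R makes the rotational term ½I(v/R)² = ½kMv², so KE_total = ½(1+k)Mv² = (3/4)Mv².
Setting this equal to Mgh gives the vertical rise h = (1+k)v₀²/(2g) = 1.5×2.56²/(2×9.8) = 0.5016 m.
The distance along the slope is d = h/sinθ = 0.5016/sin33.2° ≈ 0.916 m.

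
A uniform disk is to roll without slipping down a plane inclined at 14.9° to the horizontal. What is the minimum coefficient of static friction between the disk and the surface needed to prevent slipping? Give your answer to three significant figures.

The moment of inertia is (1/2)MR², giving k ≡ I/(MR²) = 0.5.
Translational: Mg sinθ − f = Ma. Rotational about the CM: fR = Iα = kMRa, so f = kMa.
These give a = g sinθ/(1+k) and the required friction f = kMg sinθ/(1+k).
With N = Mg cosθ, the no-slip condition f ≤ μN gives μ_min = f/N = k tanθ/(1+k).
μ_min = 0.5 × tan14.9° / 1.5 ≈ 0.0887.

μ_min ≈ 0.0887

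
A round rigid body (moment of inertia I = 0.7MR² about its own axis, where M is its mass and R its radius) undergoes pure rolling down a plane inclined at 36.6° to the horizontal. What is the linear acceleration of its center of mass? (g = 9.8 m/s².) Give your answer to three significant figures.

a ≈ 3.44 m/s²

For this body I = 0.7MR², i.e. k = I/(MR²) = 0.7.
Translational: Mg sinθ − f = Ma. Rotational about the CM: fR = Iα = kMRa, so f = kMa.
Eliminating f: Mg sinθ = (1+k)Ma, so a = g sinθ/(1+k) = 9.8 × sin36.6° / 1.7 ≈ 3.44 m/s².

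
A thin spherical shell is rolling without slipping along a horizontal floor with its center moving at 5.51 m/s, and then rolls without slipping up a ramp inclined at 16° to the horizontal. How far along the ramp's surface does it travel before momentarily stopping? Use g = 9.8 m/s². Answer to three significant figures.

Here I = (2/3)MR², so the shape factor k = I/(MR²) = 2/3.
Pure rolling means v = ωR; then KE = ½Mv² + ½I(v/R)² = ½(1+k)Mv² = (5/6)Mv².
Setting this equal to Mgh gives the vertical rise h = (1+k)v₀²/(2g) = 1.667×5.51²/(2×9.8) = 2.582 m.
The distance along the slope is d = h/sinθ = 2.582/sin16° ≈ 9.37 m.

d ≈ 9.37 m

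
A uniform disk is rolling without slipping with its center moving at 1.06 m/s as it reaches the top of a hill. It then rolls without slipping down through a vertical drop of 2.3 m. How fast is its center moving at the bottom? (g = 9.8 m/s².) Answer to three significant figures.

v ≈ 5.58 m/s

With I = (1/2)MR², the ratio k = I/(MR²) is 0.5.
Since it rolls without slipping, ω = v/R and KE = ½Mv² + ½Iω² = ½(1+k)Mv² = (3/4)Mv².
Energy conservation: (3/4)Mv₀² + Mgh = (3/4)Mv², so v² = v₀² + 2gh/(1+k).
v = √(1.06² + 2×9.8×2.3/1.5) = √31.18 ≈ 5.58 m/s.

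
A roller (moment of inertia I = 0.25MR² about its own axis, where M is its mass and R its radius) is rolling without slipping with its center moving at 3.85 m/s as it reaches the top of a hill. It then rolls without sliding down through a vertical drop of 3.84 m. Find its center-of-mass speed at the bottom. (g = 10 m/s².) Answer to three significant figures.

v ≈ 8.73 m/s

With I = 0.25MR², the ratio k = I/(MR²) is 0.25.
Pure rolling means v = ωR; then KE = ½Mv² + ½I(v/R)² = ½(1+k)Mv² = (5/8)Mv².
Energy conservation: (5/8)Mv₀² + Mgh = (5/8)Mv², so v² = v₀² + 2gh/(1+k).
v = √(3.85² + 2×10×3.84/1.25) = √76.26 ≈ 8.73 m/s.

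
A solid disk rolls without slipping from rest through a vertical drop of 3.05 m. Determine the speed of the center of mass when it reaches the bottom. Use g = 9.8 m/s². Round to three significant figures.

For this body I = (1/2)MR², i.e. k = I/(MR²) = 0.5.
Since it rolls without slipping, ω = v/R and KE = ½Mv² + ½Iω² = ½(1+k)Mv² = (3/4)Mv².
Energy conservation: Mgh = (3/4)Mv², so v = √(2gh/(1+k)) = √(2 × 9.8 × 3.05 / 1.5) ≈ 6.31 m/s.

v ≈ 6.31 m/s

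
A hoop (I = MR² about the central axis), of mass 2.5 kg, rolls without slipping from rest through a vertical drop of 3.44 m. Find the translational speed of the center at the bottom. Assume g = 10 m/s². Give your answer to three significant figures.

v ≈ 5.87 m/s

Here I = MR², so the shape factor k = I/(MR²) = 1.
Pure rolling means v = ωR; then KE = ½Mv² + ½I(v/R)² = ½(1+k)Mv² = Mv².
Setting Mgh = Mv² gives v = √(2gh/(1+k)) = √(2·10·3.44/2) ≈ 5.87 m/s.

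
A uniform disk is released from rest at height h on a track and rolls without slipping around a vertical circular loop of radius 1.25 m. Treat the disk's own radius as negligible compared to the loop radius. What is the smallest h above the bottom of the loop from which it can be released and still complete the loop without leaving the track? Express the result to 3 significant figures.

Here I = (1/2)MR², so the shape factor k = I/(MR²) = 0.5.
At the top of the loop, the minimum-contact condition is Mg = Mv_top²/r, so v_top² = gr.
With ω = v/R, the kinetic energy at speed v is ½(1+k)Mv² = (3/4)Mv².
Energy conservation from release (height h) to the top (height 2r): Mgh = Mg(2r) + (3/4)M·gr.
Thus h_min = 2r + (1+k)r/2 = r(2 + 1.5/2) = 1.25 × 2.75 ≈ 3.44 m.

h_min ≈ 3.44 m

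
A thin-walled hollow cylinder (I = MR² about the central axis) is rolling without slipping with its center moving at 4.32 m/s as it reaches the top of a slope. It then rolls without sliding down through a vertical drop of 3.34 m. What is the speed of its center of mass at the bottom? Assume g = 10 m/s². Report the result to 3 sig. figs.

v ≈ 7.22 m/s

With I = MR², the ratio k = I/(MR²) is 1.
Rolling without slipping gives ω = v/R, so the total kinetic energy is ½Mv² + ½Iω² = ½(1+k)Mv² = Mv².
Conserving energy between top and bottom: Mv² = Mv₀² + Mgh, hence v² = v₀² + 2gh/(1+k).
v = √(4.32² + 2×10×3.34/2) = √52.06 ≈ 7.22 m/s.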